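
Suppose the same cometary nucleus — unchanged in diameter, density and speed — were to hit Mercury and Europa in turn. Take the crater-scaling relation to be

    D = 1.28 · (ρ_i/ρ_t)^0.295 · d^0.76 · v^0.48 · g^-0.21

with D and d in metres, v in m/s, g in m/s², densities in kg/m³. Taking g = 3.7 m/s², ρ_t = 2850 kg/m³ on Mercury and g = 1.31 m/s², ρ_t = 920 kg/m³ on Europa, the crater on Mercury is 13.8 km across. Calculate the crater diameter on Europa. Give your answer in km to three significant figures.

The impactor-only factors (d, v, ρ_i) cancel in the ratio, leaving D_Europa/D_Mercury = (g_Europa/g_Mercury)^-0.21 · (ρ_t,Mercury/ρ_t,Europa)^0.295.
(1.31/3.7)^-0.21 = 0.3541^-0.21 = 1.244
(2850/920)^0.295 = 3.098^0.295 = 1.396
Ratio = 1.244 × 1.396 = 1.737
D_Europa = 1.737 × 13.8 km = 24.0 km

D ≈ 24.0 km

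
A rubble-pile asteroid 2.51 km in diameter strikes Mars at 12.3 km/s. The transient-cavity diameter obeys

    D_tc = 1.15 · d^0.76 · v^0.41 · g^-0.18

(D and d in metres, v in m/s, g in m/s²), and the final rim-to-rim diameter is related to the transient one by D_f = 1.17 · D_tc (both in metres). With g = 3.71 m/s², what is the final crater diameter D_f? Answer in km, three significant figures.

In SI: d = 2510 m, v = 12300 m/s.
d^0.76 = 2510^0.76 = 383.5
v^0.41 = 12300^0.41 = 47.52
g^-0.18 = 3.71^-0.18 = 0.7898
D_tc = 1.15 × 383.5 × 47.52 × 0.7898 = 16550 m
D_f = 1.17 × 16550 = 19364 m
     = 19.36 km

D_f ≈ 19.4 km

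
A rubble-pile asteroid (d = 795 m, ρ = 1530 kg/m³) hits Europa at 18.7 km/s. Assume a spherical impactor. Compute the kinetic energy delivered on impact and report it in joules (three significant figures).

v = 18700 m/s.
Mass m = (π/6) ρ d³ = (π/6) × 1530 × (795)³ = 4.025 × 10^11 kg
E = ½ m v² = 0.5 × 4.025 × 10^11 × (18700)² = 7.038 × 10^19 J

E ≈ 7.04 × 10^19 J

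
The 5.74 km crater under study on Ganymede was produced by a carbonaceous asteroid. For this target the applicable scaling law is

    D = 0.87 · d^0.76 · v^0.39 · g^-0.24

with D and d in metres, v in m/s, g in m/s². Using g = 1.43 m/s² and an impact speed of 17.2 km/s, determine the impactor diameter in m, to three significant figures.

d ≈ 796 m

Rearranging for d: d = [D / (0.87 · 17200^0.39 · 1.43^-0.24)]^(1/0.76).
D = 5740 m.
17200^0.39 = 44.86
1.43^-0.24 = 0.9177
Denominator = 0.87 × 44.86 × 0.9177 = 35.82
D / 35.82 = 5740 / 35.82 = 160.2
d = 160.2^(1/0.76) = 160.2^1.3158 = 796.0 m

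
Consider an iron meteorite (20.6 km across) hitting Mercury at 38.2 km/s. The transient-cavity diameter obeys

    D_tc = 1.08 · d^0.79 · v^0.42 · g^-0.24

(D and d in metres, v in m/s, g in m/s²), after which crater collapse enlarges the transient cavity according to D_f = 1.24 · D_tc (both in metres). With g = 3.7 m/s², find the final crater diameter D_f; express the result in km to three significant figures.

In SI: d = 20600 m, v = 38200 m/s.
d^0.79 = 20600^0.79 = 2558
v^0.42 = 38200^0.42 = 84.04
g^-0.24 = 3.7^-0.24 = 0.7305
D_tc = 1.08 × 2558 × 84.04 × 0.7305 = 1.696 × 10^5 m
D_f = 1.24 × 1.696 × 10^5 = 2.103 × 10^5 m
     = 210.3 km

D_f ≈ 210 km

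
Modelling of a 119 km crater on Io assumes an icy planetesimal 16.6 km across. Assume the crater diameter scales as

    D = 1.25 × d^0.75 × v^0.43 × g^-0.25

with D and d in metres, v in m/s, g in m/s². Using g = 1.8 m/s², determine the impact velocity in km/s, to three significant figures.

v ≈ 23.2 km/s

Rearranging for v: v = [D / (1.25 · 16600^0.75 · 1.8^-0.25)]^(1/0.43).
D = 119000 m.
16600^0.75 = 1462
1.8^-0.25 = 0.8633
Denominator = 1.25 × 1462 × 0.8633 = 1578
D / 1578 = 119000 / 1578 = 75.41
v = 75.41^(1/0.43) = 75.41^2.3256 = 23235 m/s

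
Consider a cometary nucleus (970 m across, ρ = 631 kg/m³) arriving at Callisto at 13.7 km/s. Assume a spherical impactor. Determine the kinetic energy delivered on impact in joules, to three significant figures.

v = 13700 m/s.
Mass m = (π/6) ρ d³ = (π/6) × 631 × (970)³ = 3.015 × 10^11 kg
E = ½ m v² = 0.5 × 3.015 × 10^11 × (13700)² = 2.829 × 10^19 J

E ≈ 2.83 × 10^19 J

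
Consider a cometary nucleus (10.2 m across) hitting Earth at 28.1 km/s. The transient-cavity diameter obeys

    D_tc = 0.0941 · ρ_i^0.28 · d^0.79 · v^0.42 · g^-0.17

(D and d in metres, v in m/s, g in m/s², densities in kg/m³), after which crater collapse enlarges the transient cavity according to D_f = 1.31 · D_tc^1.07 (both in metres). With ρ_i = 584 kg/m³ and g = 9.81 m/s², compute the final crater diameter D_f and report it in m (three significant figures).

v = 28100 m/s.
ρ_i^0.28 = 584^0.28 = 5.951
d^0.79 = 10.2^0.79 = 6.263
v^0.42 = 28100^0.42 = 73.87
g^-0.17 = 9.81^-0.17 = 0.6783
D_tc = 0.0941 × 5.951 × 6.263 × 73.87 × 0.6783 = 175.7 m
D_f = 1.31 × (175.7)^1.07 = 330.5 m

D_f ≈ 331 m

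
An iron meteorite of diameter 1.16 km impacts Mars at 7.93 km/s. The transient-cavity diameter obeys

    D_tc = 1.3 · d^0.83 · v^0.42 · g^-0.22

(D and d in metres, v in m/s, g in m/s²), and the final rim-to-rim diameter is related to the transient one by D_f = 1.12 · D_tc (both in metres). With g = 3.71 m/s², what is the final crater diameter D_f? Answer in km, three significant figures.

In SI: d = 1160 m, v = 7930 m/s.
d^0.83 = 1160^0.83 = 349.5
v^0.42 = 7930^0.42 = 43.42
g^-0.22 = 3.71^-0.22 = 0.7494
D_tc = 1.3 × 349.5 × 43.42 × 0.7494 = 14780 m
D_f = 1.12 × 14780 = 16554 m
     = 16.55 km

D_f ≈ 16.6 km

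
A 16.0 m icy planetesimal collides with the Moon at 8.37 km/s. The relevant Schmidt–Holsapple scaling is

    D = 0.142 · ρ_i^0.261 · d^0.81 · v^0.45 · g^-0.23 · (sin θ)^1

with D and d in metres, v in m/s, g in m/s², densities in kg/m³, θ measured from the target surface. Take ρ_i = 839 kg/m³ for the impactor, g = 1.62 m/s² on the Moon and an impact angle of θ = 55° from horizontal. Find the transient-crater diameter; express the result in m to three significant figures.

D ≈ 332 m

In SI units: v = 8370 m/s.
ρ_i^0.261 = 839^0.261 = 5.796
d^0.81 = 16^0.81 = 9.448
v^0.45 = 8370^0.45 = 58.24
g^-0.23 = 1.62^-0.23 = 0.8950
(sin 55°)^1 = 0.8192^1 = 0.8192
D = 0.142 × 5.796 × 9.448 × 58.24 × 0.8950 × 0.8192 = 332.0 m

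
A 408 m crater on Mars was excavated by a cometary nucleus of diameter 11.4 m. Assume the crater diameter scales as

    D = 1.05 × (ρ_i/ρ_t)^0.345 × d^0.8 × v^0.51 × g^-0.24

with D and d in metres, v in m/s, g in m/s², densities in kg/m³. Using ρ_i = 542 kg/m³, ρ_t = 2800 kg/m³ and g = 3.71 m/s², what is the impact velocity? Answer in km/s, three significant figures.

Rearranging for v: v = [D / (1.05 · (542/2800)^0.345 · 11.4^0.8 · 3.71^-0.24)]^(1/0.51).
(542/2800)^0.345 = 0.5675
11.4^0.8 = 7.007
3.71^-0.24 = 0.7300
Denominator = 1.05 × 0.5675 × 7.007 × 0.7300 = 3.048
D / 3.048 = 408 / 3.048 = 133.9
v = 133.9^(1/0.51) = 133.9^1.9608 = 14798 m/s

v ≈ 14.8 km/s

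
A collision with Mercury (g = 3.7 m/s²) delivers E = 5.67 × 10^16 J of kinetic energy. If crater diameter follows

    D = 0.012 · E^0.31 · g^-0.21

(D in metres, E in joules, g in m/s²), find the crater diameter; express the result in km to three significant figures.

E^0.31 = (5.67 × 10^16)^0.31 = 1.562 × 10^5
g^-0.21 = 3.7^-0.21 = 0.7598
D = 0.012 × 1.562 × 10^5 × 0.7598 = 1424 m
   = 1.424 km

D ≈ 1.42 km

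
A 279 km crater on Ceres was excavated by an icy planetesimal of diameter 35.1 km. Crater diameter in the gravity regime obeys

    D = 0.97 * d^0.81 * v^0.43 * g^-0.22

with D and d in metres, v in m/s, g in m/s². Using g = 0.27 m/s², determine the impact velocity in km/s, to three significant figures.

v ≈ 6.95 km/s

Rearranging for v: v = [D / (0.97 · 35100^0.81 · 0.27^-0.22)]^(1/0.43).
D = 279000 m.
35100^0.81 = 4805
0.27^-0.22 = 1.334
Denominator = 0.97 × 4805 × 1.334 = 6218
D / 6218 = 279000 / 6218 = 44.87
v = 44.87^(1/0.43) = 44.87^2.3256 = 6947 m/s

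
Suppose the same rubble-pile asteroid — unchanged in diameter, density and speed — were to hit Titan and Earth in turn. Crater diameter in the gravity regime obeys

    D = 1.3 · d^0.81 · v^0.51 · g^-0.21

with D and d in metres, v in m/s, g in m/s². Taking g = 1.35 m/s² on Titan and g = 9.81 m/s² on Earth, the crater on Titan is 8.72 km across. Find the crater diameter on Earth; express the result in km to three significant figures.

All impactor-dependent factors cancel in the ratio, leaving D_Earth/D_Titan = (g_Earth/g_Titan)^-0.21.
(9.81/1.35)^-0.21 = 7.267^-0.21 = 0.6593
D_Earth = 0.6593 × 8.72 km = 5.75 km

D ≈ 5.75 km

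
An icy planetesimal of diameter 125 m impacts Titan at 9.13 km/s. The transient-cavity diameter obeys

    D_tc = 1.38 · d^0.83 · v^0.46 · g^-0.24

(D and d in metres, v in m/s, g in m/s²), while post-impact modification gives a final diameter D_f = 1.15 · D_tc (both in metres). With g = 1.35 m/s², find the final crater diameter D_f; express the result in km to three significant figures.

v = 9130 m/s.
d^0.83 = 125^0.83 = 55.01
v^0.46 = 9130^0.46 = 66.35
g^-0.24 = 1.35^-0.24 = 0.9305
D_tc = 1.38 × 55.01 × 66.35 × 0.9305 = 4687 m
D_f = 1.15 × 4687 = 5390 m
     = 5.390 km

D_f ≈ 5.39 km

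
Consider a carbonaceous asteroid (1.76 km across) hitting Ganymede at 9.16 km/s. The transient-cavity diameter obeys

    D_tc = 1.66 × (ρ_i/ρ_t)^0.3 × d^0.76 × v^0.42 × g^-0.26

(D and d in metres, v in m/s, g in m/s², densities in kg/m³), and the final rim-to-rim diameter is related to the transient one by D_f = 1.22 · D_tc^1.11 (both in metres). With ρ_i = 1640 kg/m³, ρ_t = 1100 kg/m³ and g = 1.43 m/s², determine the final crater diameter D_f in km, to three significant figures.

D_f ≈ 84.8 km

In SI: d = 1760 m, v = 9160 m/s.
(ρ_i/ρ_t)^0.3 = (1640/1100)^0.3 = 1.127
d^0.76 = 1760^0.76 = 292.8
v^0.42 = 9160^0.42 = 46.13
g^-0.26 = 1.43^-0.26 = 0.9112
D_tc = 1.66 × 1.127 × 292.8 × 46.13 × 0.9112 = 23030 m
D_f = 1.22 × (23030)^1.11 = 84822 m
     = 84.82 km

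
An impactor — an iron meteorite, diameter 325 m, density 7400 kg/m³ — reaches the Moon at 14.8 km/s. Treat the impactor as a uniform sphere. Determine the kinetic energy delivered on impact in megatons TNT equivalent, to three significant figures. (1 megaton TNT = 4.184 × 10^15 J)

E ≈ 3480 Mt TNT

v = 14800 m/s.
Mass m = (π/6) ρ d³ = (π/6) × 7400 × (325)³ = 1.330 × 10^11 kg
E = ½ m v² = 0.5 × 1.330 × 10^11 × (14800)² = 1.457 × 10^19 J
   = 1.457 × 10^19 / 4.184×10^15 = 3482 Mt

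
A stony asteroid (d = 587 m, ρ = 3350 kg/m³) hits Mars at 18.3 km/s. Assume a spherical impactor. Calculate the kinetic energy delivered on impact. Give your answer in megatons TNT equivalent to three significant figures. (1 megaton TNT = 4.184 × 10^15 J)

v = 18300 m/s.
Mass m = (π/6) ρ d³ = (π/6) × 3350 × (587)³ = 3.548 × 10^11 kg
E = ½ m v² = 0.5 × 3.548 × 10^11 × (18300)² = 5.941 × 10^19 J
   = 5.941 × 10^19 / 4.184×10^15 = 14199 Mt

E ≈ 14200 Mt TNT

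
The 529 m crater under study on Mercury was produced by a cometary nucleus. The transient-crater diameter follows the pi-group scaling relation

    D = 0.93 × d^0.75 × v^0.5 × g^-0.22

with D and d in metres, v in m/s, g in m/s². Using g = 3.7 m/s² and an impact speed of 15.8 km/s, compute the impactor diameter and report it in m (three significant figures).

Rearranging for d: d = [D / (0.93 · 15800^0.5 · 3.7^-0.22)]^(1/0.75).
15800^0.5 = 125.7
3.7^-0.22 = 0.7499
Denominator = 0.93 × 125.7 × 0.7499 = 87.66
D / 87.66 = 529 / 87.66 = 6.035
d = 6.035^(1/0.75) = 6.035^1.3333 = 10.99 m

d ≈ 11.0 m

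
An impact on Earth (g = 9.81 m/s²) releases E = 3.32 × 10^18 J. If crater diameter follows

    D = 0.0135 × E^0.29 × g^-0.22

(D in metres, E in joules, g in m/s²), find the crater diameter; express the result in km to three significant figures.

E^0.29 = (3.32 × 10^18)^0.29 = 2.350 × 10^5
g^-0.22 = 9.81^-0.22 = 0.6051
D = 0.0135 × 2.350 × 10^5 × 0.6051 = 1920 m
   = 1.920 km

D ≈ 1.92 km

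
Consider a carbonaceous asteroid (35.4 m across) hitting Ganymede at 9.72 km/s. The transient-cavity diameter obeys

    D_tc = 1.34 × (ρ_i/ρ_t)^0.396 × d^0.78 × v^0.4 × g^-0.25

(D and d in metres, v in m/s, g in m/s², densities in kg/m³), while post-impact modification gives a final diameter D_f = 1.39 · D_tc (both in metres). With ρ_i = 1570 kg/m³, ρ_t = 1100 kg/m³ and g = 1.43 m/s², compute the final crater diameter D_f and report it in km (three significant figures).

v = 9720 m/s.
(ρ_i/ρ_t)^0.396 = (1570/1100)^0.396 = 1.151
d^0.78 = 35.4^0.78 = 16.15
v^0.4 = 9720^0.4 = 39.36
g^-0.25 = 1.43^-0.25 = 0.9145
D_tc = 1.34 × 1.151 × 16.15 × 39.36 × 0.9145 = 896.6 m
D_f = 1.39 × 896.6 = 1246 m
     = 1.246 km

D_f ≈ 1.25 km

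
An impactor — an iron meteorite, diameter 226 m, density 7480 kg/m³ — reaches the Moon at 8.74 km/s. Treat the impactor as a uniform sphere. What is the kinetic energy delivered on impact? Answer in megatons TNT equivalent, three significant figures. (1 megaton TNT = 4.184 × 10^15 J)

v = 8740 m/s.
Mass m = (π/6) ρ d³ = (π/6) × 7480 × (226)³ = 4.521 × 10^10 kg
E = ½ m v² = 0.5 × 4.521 × 10^10 × (8740)² = 1.727 × 10^18 J
   = 1.727 × 10^18 / 4.184×10^15 = 412.8 Mt

E ≈ 413 Mt TNT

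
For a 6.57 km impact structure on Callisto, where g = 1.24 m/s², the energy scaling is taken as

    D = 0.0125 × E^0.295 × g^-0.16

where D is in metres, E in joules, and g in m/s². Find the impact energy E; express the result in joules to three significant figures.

E ≈ 2.77 × 10^19 J

Rearranging: E = [D / (0.0125 · g^-0.16)]^(1/0.295).
D = 6570 m.
g^-0.16 = 1.24^-0.16 = 0.9662
D / (0.0125 × 0.9662) = 6570 / (0.01208) = 5.439 × 10^5
E = (5.439 × 10^5)^3.3898 = 2.769 × 10^19 J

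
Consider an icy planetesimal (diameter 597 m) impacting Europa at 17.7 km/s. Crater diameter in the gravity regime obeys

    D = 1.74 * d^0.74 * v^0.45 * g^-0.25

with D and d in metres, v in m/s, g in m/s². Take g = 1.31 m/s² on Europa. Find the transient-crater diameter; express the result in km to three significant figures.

D ≈ 15.0 km

In SI units: v = 17700 m/s.
d^0.74 = 597^0.74 = 113.3
v^0.45 = 17700^0.45 = 81.58
g^-0.25 = 1.31^-0.25 = 0.9347
D = 1.74 × 113.3 × 81.58 × 0.9347 = 15033 m
   = 15.03 km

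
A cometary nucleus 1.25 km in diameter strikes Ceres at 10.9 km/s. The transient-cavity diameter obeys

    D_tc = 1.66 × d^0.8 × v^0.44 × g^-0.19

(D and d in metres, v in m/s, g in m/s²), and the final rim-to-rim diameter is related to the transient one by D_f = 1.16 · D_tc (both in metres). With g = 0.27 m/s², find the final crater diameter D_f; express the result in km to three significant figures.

D_f ≈ 44.3 km

In SI: d = 1250 m, v = 10900 m/s.
d^0.8 = 1250^0.8 = 300.3
v^0.44 = 10900^0.44 = 59.77
g^-0.19 = 0.27^-0.19 = 1.282
D_tc = 1.66 × 300.3 × 59.77 × 1.282 = 38200 m
D_f = 1.16 × 38200 = 44312 m
     = 44.31 km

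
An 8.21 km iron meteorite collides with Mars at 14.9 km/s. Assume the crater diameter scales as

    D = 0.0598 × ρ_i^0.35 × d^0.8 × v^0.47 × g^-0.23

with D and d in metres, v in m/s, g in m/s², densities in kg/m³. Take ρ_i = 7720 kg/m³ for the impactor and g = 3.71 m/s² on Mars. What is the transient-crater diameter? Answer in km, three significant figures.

D ≈ 126 km

In SI units: d = 8210 m, v = 14900 m/s.
ρ_i^0.35 = 7720^0.35 = 22.94
d^0.8 = 8210^0.8 = 1354
v^0.47 = 14900^0.47 = 91.50
g^-0.23 = 3.71^-0.23 = 0.7397
D = 0.0598 × 22.94 × 1354 × 91.50 × 0.7397 = 1.257 × 10^5 m
   = 125.7 km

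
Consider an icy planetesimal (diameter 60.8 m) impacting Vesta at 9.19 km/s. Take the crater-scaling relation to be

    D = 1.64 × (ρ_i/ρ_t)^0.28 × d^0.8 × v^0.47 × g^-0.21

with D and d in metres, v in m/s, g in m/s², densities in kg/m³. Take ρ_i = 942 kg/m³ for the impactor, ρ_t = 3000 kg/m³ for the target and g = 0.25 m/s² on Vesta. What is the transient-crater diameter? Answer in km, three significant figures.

D ≈ 3.09 km

In SI units: v = 9190 m/s.
(ρ_i/ρ_t)^0.28 = (942/3000)^0.28 = 0.7230
d^0.8 = 60.8^0.8 = 26.74
v^0.47 = 9190^0.47 = 72.91
g^-0.21 = 0.25^-0.21 = 1.338
D = 1.64 × 0.7230 × 26.74 × 72.91 × 1.338 = 3093 m
   = 3.093 km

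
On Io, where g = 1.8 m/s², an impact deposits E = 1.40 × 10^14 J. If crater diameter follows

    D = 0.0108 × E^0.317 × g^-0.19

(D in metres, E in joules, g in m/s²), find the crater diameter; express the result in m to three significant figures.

E^0.317 = (1.40 × 10^14)^0.317 = 3.050 × 10^4
g^-0.19 = 1.8^-0.19 = 0.8943
D = 0.0108 × 3.050 × 10^4 × 0.8943 = 294.6 m

D ≈ 295 m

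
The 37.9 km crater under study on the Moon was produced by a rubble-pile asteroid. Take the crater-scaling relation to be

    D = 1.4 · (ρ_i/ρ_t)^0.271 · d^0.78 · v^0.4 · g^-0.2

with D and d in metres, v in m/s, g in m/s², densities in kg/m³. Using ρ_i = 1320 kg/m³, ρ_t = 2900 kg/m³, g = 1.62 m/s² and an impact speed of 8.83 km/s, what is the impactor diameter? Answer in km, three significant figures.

d ≈ 6.79 km

Rearranging for d: d = [D / (1.4 · (1320/2900)^0.271 · 8830^0.4 · 1.62^-0.2)]^(1/0.78).
D = 37900 m.
(1320/2900)^0.271 = 0.8079
8830^0.4 = 37.88
1.62^-0.2 = 0.9080
Denominator = 1.4 × 0.8079 × 37.88 × 0.9080 = 38.90
D / 38.90 = 37900 / 38.90 = 974.3
d = 974.3^(1/0.78) = 974.3^1.2821 = 6789 m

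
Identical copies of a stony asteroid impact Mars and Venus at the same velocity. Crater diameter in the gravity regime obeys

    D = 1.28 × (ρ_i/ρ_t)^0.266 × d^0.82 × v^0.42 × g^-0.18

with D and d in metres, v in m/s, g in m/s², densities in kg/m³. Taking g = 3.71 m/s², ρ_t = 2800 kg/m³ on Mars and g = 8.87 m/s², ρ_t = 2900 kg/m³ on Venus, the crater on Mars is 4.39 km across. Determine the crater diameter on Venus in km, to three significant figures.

The impactor-only factors (d, v, ρ_i) cancel in the ratio, leaving D_Venus/D_Mars = (g_Venus/g_Mars)^-0.18 · (ρ_t,Mars/ρ_t,Venus)^0.266.
(8.87/3.71)^-0.18 = 2.391^-0.18 = 0.8548
(2800/2900)^0.266 = 0.9655^0.266 = 0.9907
Ratio = 0.8548 × 0.9907 = 0.8469
D_Venus = 0.8469 × 4.39 km = 3.72 km

D ≈ 3.72 km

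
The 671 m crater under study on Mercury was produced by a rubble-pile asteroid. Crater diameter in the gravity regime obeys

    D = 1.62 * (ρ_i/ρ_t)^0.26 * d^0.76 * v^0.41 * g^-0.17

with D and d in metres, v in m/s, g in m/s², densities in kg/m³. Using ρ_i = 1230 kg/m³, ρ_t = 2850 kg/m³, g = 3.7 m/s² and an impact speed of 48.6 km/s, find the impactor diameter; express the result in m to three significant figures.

Rearranging for d: d = [D / (1.62 · (1230/2850)^0.26 · 48600^0.41 · 3.7^-0.17)]^(1/0.76).
(1230/2850)^0.26 = 0.8037
48600^0.41 = 83.47
3.7^-0.17 = 0.8006
Denominator = 1.62 × 0.8037 × 83.47 × 0.8006 = 87.01
D / 87.01 = 671 / 87.01 = 7.712
d = 7.712^(1/0.76) = 7.712^1.3158 = 14.70 m

d ≈ 14.7 m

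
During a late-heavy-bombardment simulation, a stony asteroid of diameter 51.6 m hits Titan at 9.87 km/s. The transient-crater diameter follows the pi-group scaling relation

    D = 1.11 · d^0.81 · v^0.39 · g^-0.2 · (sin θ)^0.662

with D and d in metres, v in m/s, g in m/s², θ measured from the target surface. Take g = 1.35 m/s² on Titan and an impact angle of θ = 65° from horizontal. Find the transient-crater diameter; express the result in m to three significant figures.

D ≈ 863 m

In SI units: v = 9870 m/s.
d^0.81 = 51.6^0.81 = 24.39
v^0.39 = 9870^0.39 = 36.12
g^-0.2 = 1.35^-0.2 = 0.9417
(sin 65°)^0.662 = 0.9063^0.662 = 0.9369
D = 1.11 × 24.39 × 36.12 × 0.9417 × 0.9369 = 862.8 m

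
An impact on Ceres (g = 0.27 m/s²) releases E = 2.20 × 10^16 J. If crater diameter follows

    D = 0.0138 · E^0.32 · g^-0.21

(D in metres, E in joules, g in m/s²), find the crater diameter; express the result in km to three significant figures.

D ≈ 3.08 km

E^0.32 = (2.20 × 10^16)^0.32 = 1.697 × 10^5
g^-0.21 = 0.27^-0.21 = 1.316
D = 0.0138 × 1.697 × 10^5 × 1.316 = 3082 m
   = 3.082 km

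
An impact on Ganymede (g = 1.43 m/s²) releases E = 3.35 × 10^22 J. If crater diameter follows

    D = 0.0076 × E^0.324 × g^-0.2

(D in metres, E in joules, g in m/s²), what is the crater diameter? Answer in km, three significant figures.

D ≈ 141 km

E^0.324 = (3.35 × 10^22)^0.324 = 1.987 × 10^7
g^-0.2 = 1.43^-0.2 = 0.9310
D = 0.0076 × 1.987 × 10^7 × 0.9310 = 1.406 × 10^5 m
   = 140.6 km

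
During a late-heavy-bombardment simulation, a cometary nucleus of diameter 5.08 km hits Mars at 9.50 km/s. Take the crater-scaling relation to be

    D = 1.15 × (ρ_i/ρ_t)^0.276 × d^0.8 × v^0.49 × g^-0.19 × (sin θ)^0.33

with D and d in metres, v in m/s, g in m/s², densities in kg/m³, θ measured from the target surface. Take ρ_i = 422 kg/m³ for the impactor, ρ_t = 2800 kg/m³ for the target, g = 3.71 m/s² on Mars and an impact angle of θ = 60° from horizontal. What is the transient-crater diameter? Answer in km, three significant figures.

In SI units: d = 5080 m, v = 9500 m/s.
(ρ_i/ρ_t)^0.276 = (422/2800)^0.276 = 0.5932
d^0.8 = 5080^0.8 = 921.9
v^0.49 = 9500^0.49 = 88.94
g^-0.19 = 3.71^-0.19 = 0.7795
(sin 60°)^0.33 = 0.8660^0.33 = 0.9536
D = 1.15 × 0.5932 × 921.9 × 88.94 × 0.7795 × 0.9536 = 41578 m
   = 41.58 km

D ≈ 41.6 km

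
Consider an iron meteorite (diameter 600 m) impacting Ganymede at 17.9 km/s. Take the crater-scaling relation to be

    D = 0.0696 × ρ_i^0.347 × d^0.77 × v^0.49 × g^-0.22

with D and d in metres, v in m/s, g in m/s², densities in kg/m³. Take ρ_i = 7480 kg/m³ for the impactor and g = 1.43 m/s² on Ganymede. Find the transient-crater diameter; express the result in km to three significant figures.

In SI units: v = 17900 m/s.
ρ_i^0.347 = 7480^0.347 = 22.09
d^0.77 = 600^0.77 = 137.8
v^0.49 = 17900^0.49 = 121.3
g^-0.22 = 1.43^-0.22 = 0.9243
D = 0.0696 × 22.09 × 137.8 × 121.3 × 0.9243 = 23754 m
   = 23.75 km

D ≈ 23.8 km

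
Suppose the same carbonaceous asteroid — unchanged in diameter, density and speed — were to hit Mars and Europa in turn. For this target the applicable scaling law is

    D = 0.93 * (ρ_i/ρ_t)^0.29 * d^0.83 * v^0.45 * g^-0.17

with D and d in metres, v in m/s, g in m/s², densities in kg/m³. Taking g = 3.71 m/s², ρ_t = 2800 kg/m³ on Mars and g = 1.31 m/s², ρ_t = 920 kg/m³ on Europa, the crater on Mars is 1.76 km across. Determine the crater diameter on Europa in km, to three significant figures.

The impactor-only factors (d, v, ρ_i) cancel in the ratio, leaving D_Europa/D_Mars = (g_Europa/g_Mars)^-0.17 · (ρ_t,Mars/ρ_t,Europa)^0.29.
(1.31/3.71)^-0.17 = 0.3531^-0.17 = 1.194
(2800/920)^0.29 = 3.043^0.29 = 1.381
Ratio = 1.194 × 1.381 = 1.649
D_Europa = 1.649 × 1.76 km = 2.90 km

D ≈ 2.90 km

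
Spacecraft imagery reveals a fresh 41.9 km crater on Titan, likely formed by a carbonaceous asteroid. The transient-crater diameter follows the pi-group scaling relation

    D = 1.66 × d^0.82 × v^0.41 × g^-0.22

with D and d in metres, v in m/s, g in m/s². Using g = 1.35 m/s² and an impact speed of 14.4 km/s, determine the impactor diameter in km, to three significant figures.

Rearranging for d: d = [D / (1.66 · 14400^0.41 · 1.35^-0.22)]^(1/0.82).
D = 41900 m.
14400^0.41 = 50.69
1.35^-0.22 = 0.9361
Denominator = 1.66 × 50.69 × 0.9361 = 78.77
D / 78.77 = 41900 / 78.77 = 531.9
d = 531.9^(1/0.82) = 531.9^1.2195 = 2109 m

d ≈ 2.11 km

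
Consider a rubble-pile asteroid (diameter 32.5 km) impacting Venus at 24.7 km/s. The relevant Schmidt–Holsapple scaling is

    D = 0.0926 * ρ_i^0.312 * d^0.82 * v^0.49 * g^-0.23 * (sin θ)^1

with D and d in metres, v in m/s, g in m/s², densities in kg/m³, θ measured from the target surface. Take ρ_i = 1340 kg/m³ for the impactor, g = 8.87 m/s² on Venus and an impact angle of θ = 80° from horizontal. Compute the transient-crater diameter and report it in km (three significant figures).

In SI units: d = 32500 m, v = 24700 m/s.
ρ_i^0.312 = 1340^0.312 = 9.455
d^0.82 = 32500^0.82 = 5009
v^0.49 = 24700^0.49 = 142.0
g^-0.23 = 8.87^-0.23 = 0.6053
(sin 80°)^1 = 0.9848^1 = 0.9848
D = 0.0926 × 9.455 × 5009 × 142.0 × 0.6053 × 0.9848 = 3.712 × 10^5 m
   = 371.2 km

D ≈ 371 km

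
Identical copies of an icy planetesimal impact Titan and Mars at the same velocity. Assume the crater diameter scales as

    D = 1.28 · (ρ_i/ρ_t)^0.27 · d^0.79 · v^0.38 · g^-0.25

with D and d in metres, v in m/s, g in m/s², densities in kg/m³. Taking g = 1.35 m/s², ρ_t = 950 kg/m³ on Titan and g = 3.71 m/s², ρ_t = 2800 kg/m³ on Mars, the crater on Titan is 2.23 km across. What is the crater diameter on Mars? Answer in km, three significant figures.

D ≈ 1.29 km

The impactor-only factors (d, v, ρ_i) cancel in the ratio, leaving D_Mars/D_Titan = (g_Mars/g_Titan)^-0.25 · (ρ_t,Titan/ρ_t,Mars)^0.27.
(3.71/1.35)^-0.25 = 2.748^-0.25 = 0.7767
(950/2800)^0.27 = 0.3393^0.27 = 0.7469
Ratio = 0.7767 × 0.7469 = 0.5801
D_Mars = 0.5801 × 2.23 km = 1.29 km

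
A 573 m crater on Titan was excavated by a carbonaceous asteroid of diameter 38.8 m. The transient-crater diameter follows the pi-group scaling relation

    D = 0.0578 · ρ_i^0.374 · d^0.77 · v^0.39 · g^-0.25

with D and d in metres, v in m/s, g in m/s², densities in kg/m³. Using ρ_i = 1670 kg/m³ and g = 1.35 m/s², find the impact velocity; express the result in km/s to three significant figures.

Rearranging for v: v = [D / (0.0578 · 1670^0.374 · 38.8^0.77 · 1.35^-0.25)]^(1/0.39).
1670^0.374 = 16.04
38.8^0.77 = 16.73
1.35^-0.25 = 0.9277
Denominator = 0.0578 × 16.04 × 16.73 × 0.9277 = 14.39
D / 14.39 = 573 / 14.39 = 39.82
v = 39.82^(1/0.39) = 39.82^2.5641 = 12671 m/s

v ≈ 12.7 km/s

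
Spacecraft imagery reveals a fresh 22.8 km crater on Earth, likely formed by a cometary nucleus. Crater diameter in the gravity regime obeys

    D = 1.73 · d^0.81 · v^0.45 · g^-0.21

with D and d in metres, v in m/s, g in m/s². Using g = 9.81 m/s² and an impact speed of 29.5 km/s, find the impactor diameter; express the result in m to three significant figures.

Rearranging for d: d = [D / (1.73 · 29500^0.45 · 9.81^-0.21)]^(1/0.81).
D = 22800 m.
29500^0.45 = 102.7
9.81^-0.21 = 0.6191
Denominator = 1.73 × 102.7 × 0.6191 = 110.0
D / 110.0 = 22800 / 110.0 = 207.3
d = 207.3^(1/0.81) = 207.3^1.2346 = 724.6 m

d ≈ 725 m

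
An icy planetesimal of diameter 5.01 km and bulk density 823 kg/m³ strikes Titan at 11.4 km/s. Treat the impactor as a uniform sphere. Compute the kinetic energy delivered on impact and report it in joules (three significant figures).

E ≈ 3.52 × 10^21 J

d = 5010 m; v = 11400 m/s.
Mass m = (π/6) ρ d³ = (π/6) × 823 × (5010)³ = 5.419 × 10^13 kg
E = ½ m v² = 0.5 × 5.419 × 10^13 × (11400)² = 3.521 × 10^21 J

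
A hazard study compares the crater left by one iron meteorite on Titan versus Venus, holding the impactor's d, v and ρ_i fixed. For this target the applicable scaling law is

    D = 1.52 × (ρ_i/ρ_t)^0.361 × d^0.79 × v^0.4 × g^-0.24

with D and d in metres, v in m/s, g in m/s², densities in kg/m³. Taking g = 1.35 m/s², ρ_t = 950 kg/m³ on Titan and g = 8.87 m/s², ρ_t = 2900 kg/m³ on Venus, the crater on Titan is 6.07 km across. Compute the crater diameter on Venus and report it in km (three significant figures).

D ≈ 2.58 km

The impactor-only factors (d, v, ρ_i) cancel in the ratio, leaving D_Venus/D_Titan = (g_Venus/g_Titan)^-0.24 · (ρ_t,Titan/ρ_t,Venus)^0.361.
(8.87/1.35)^-0.24 = 6.570^-0.24 = 0.6365
(950/2900)^0.361 = 0.3276^0.361 = 0.6684
Ratio = 0.6365 × 0.6684 = 0.4254
D_Venus = 0.4254 × 6.07 km = 2.58 km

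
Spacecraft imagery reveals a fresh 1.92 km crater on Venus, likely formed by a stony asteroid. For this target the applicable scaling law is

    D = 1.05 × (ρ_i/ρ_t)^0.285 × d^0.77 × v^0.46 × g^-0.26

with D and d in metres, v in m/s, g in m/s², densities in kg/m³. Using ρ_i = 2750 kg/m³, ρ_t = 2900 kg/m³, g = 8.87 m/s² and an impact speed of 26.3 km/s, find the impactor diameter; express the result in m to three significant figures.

Rearranging for d: d = [D / (1.05 · (2750/2900)^0.285 · 26300^0.46 · 8.87^-0.26)]^(1/0.77).
D = 1920 m.
(2750/2900)^0.285 = 0.9850
26300^0.46 = 107.9
8.87^-0.26 = 0.5669
Denominator = 1.05 × 0.9850 × 107.9 × 0.5669 = 63.26
D / 63.26 = 1920 / 63.26 = 30.35
d = 30.35^(1/0.77) = 30.35^1.2987 = 84.12 m

d ≈ 84.1 m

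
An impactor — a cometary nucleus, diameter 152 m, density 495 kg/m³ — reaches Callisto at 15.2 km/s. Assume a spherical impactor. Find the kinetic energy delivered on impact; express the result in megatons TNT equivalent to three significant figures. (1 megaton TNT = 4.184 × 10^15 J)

E ≈ 25.1 Mt TNT

v = 15200 m/s.
Mass m = (π/6) ρ d³ = (π/6) × 495 × (152)³ = 9.102 × 10^8 kg
E = ½ m v² = 0.5 × 9.102 × 10^8 × (15200)² = 1.051 × 10^17 J
   = 1.051 × 10^17 / 4.184×10^15 = 25.12 Mt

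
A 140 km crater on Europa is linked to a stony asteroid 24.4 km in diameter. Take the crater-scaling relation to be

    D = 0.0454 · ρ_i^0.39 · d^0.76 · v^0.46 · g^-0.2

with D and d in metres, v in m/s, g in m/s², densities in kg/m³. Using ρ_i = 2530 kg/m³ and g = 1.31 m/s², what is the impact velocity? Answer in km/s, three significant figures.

v ≈ 10.6 km/s

Rearranging for v: v = [D / (0.0454 · 2530^0.39 · 24400^0.76 · 1.31^-0.2)]^(1/0.46).
D = 140000 m.
2530^0.39 = 21.24
24400^0.76 = 2160
1.31^-0.2 = 0.9474
Denominator = 0.0454 × 21.24 × 2160 × 0.9474 = 1973
D / 1973 = 140000 / 1973 = 70.96
v = 70.96^(1/0.46) = 70.96^2.1739 = 10566 m/s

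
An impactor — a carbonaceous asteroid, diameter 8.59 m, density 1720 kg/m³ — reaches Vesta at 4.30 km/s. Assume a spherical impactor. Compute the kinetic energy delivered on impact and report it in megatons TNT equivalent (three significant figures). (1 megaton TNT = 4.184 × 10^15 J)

v = 4300 m/s.
Mass m = (π/6) ρ d³ = (π/6) × 1720 × (8.59)³ = 5.708 × 10^5 kg
E = ½ m v² = 0.5 × 5.708 × 10^5 × (4300)² = 5.277 × 10^12 J
   = 5.277 × 10^12 / 4.184×10^15 = 1.261 × 10^-3 Mt

E ≈ 1.26 × 10^-3 Mt TNT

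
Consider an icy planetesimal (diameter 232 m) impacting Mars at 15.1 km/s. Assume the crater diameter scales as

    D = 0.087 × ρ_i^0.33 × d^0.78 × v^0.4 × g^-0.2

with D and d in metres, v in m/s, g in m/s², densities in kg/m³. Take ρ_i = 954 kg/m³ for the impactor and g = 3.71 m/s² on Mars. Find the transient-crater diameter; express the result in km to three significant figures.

In SI units: v = 15100 m/s.
ρ_i^0.33 = 954^0.33 = 9.622
d^0.78 = 232^0.78 = 70.00
v^0.4 = 15100^0.4 = 46.95
g^-0.2 = 3.71^-0.2 = 0.7694
D = 0.087 × 9.622 × 70.00 × 46.95 × 0.7694 = 2117 m
   = 2.117 km

D ≈ 2.12 km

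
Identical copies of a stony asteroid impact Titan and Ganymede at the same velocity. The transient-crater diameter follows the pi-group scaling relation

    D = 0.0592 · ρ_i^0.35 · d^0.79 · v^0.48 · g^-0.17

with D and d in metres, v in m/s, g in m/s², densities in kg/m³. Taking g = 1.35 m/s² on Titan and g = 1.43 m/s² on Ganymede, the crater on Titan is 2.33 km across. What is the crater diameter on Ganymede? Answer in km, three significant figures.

All impactor-dependent factors cancel in the ratio, leaving D_Ganymede/D_Titan = (g_Ganymede/g_Titan)^-0.17.
(1.43/1.35)^-0.17 = 1.059^-0.17 = 0.9903
D_Ganymede = 0.9903 × 2.33 km = 2.31 km

D ≈ 2.31 km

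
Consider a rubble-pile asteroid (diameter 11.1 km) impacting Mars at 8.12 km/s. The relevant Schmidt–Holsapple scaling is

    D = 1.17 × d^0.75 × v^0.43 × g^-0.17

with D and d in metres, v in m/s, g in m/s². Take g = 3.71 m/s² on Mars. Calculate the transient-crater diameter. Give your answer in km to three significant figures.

In SI units: d = 11100 m, v = 8120 m/s.
d^0.75 = 11100^0.75 = 1081
v^0.43 = 8120^0.43 = 47.99
g^-0.17 = 3.71^-0.17 = 0.8002
D = 1.17 × 1081 × 47.99 × 0.8002 = 48569 m
   = 48.57 km

D ≈ 48.6 km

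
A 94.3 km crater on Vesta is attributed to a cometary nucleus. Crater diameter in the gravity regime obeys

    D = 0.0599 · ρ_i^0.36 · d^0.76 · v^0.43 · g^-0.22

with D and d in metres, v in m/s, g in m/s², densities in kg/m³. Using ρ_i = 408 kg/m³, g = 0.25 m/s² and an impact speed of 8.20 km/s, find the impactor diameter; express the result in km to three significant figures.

d ≈ 33.8 km

Rearranging for d: d = [D / (0.0599 · 408^0.36 · 8200^0.43 · 0.25^-0.22)]^(1/0.76).
D = 94300 m.
408^0.36 = 8.706
8200^0.43 = 48.19
0.25^-0.22 = 1.357
Denominator = 0.0599 × 8.706 × 48.19 × 1.357 = 34.10
D / 34.10 = 94300 / 34.10 = 2765
d = 2765^(1/0.76) = 2765^1.3158 = 33774 m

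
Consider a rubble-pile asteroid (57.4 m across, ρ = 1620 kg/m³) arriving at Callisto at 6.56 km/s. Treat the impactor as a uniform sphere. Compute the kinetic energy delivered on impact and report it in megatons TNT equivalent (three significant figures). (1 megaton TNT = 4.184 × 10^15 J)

v = 6560 m/s.
Mass m = (π/6) ρ d³ = (π/6) × 1620 × (57.4)³ = 1.604 × 10^8 kg
E = ½ m v² = 0.5 × 1.604 × 10^8 × (6560)² = 3.451 × 10^15 J
   = 3.451 × 10^15 / 4.184×10^15 = 0.8248 Mt

E ≈ 0.825 Mt TNT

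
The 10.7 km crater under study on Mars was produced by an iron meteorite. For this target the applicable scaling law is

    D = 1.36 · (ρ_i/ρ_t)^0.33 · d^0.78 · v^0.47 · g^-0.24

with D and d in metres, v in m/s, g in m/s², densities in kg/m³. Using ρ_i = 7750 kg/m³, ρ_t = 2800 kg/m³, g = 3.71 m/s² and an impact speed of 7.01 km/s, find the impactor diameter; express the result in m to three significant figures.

Rearranging for d: d = [D / (1.36 · (7750/2800)^0.33 · 7010^0.47 · 3.71^-0.24)]^(1/0.78).
D = 10700 m.
(7750/2800)^0.33 = 1.399
7010^0.47 = 64.19
3.71^-0.24 = 0.7300
Denominator = 1.36 × 1.399 × 64.19 × 0.7300 = 89.16
D / 89.16 = 10700 / 89.16 = 120.0
d = 120.0^(1/0.78) = 120.0^1.2821 = 463.1 m

d ≈ 463 m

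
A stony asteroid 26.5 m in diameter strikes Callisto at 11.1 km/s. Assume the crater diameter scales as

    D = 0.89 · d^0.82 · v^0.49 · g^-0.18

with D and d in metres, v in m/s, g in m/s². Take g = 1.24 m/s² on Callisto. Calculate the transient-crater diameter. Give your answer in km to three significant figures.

D ≈ 1.21 km

In SI units: v = 11100 m/s.
d^0.82 = 26.5^0.82 = 14.69
v^0.49 = 11100^0.49 = 95.99
g^-0.18 = 1.24^-0.18 = 0.9620
D = 0.89 × 14.69 × 95.99 × 0.9620 = 1207 m
   = 1.207 km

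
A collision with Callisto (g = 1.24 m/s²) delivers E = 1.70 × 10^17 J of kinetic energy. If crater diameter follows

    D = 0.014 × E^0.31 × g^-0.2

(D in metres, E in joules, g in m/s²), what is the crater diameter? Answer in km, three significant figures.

D ≈ 2.94 km

E^0.31 = (1.70 × 10^17)^0.31 = 2.195 × 10^5
g^-0.2 = 1.24^-0.2 = 0.9579
D = 0.014 × 2.195 × 10^5 × 0.9579 = 2944 m
   = 2.944 km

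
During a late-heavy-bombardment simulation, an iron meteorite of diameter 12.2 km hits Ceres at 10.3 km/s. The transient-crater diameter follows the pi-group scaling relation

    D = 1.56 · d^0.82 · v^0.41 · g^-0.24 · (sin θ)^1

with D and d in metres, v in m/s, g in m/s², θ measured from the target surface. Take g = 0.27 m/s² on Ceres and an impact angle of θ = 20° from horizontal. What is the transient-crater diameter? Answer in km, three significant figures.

In SI units: d = 12200 m, v = 10300 m/s.
d^0.82 = 12200^0.82 = 2243
v^0.41 = 10300^0.41 = 44.18
g^-0.24 = 0.27^-0.24 = 1.369
(sin 20°)^1 = 0.3420^1 = 0.3420
D = 1.56 × 2243 × 44.18 × 1.369 × 0.3420 = 72378 m
   = 72.38 km

D ≈ 72.4 km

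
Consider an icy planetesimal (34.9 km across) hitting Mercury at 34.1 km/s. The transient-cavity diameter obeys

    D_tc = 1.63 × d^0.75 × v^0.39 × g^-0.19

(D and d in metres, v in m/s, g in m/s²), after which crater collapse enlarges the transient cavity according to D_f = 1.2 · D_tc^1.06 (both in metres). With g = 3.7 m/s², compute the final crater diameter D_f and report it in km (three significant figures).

In SI: d = 34900 m, v = 34100 m/s.
d^0.75 = 34900^0.75 = 2553
v^0.39 = 34100^0.39 = 58.58
g^-0.19 = 3.7^-0.19 = 0.7799
D_tc = 1.63 × 2553 × 58.58 × 0.7799 = 1.901 × 10^5 m
D_f = 1.2 × (1.901 × 10^5)^1.06 = 4.730 × 10^5 m
     = 473.0 km

D_f ≈ 473 km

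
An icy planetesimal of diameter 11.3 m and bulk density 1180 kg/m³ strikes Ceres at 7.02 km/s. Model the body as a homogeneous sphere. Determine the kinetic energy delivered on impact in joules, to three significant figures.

E ≈ 2.20 × 10^13 J

v = 7020 m/s.
Mass m = (π/6) ρ d³ = (π/6) × 1180 × (11.3)³ = 8.915 × 10^5 kg
E = ½ m v² = 0.5 × 8.915 × 10^5 × (7020)² = 2.197 × 10^13 J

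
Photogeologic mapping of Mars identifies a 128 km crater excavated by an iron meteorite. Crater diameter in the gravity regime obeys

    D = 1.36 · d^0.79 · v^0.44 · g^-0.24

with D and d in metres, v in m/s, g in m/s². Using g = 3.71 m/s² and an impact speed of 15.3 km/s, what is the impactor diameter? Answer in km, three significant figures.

d ≈ 13.7 km

Rearranging for d: d = [D / (1.36 · 15300^0.44 · 3.71^-0.24)]^(1/0.79).
D = 128000 m.
15300^0.44 = 69.38
3.71^-0.24 = 0.7300
Denominator = 1.36 × 69.38 × 0.7300 = 68.88
D / 68.88 = 128000 / 68.88 = 1858
d = 1858^(1/0.79) = 1858^1.2658 = 13739 m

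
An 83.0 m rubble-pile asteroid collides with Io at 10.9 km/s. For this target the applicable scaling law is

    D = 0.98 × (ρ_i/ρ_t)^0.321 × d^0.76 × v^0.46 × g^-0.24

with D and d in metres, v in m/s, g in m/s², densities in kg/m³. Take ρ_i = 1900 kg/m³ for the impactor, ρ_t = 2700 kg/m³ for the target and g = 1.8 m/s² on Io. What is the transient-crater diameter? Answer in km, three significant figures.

In SI units: v = 10900 m/s.
(ρ_i/ρ_t)^0.321 = (1900/2700)^0.321 = 0.8933
d^0.76 = 83^0.76 = 28.74
v^0.46 = 10900^0.46 = 71.98
g^-0.24 = 1.8^-0.24 = 0.8684
D = 0.98 × 0.8933 × 28.74 × 71.98 × 0.8684 = 1573 m
   = 1.573 km

D ≈ 1.57 km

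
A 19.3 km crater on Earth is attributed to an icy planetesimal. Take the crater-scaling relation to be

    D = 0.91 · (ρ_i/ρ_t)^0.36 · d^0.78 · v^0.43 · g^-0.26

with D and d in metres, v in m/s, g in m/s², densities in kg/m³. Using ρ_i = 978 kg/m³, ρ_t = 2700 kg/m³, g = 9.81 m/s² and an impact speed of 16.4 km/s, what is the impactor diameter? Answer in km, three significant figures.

d ≈ 5.72 km

Rearranging for d: d = [D / (0.91 · (978/2700)^0.36 · 16400^0.43 · 9.81^-0.26)]^(1/0.78).
D = 19300 m.
(978/2700)^0.36 = 0.6938
16400^0.43 = 64.92
9.81^-0.26 = 0.5523
Denominator = 0.91 × 0.6938 × 64.92 × 0.5523 = 22.64
D / 22.64 = 19300 / 22.64 = 852.5
d = 852.5^(1/0.78) = 852.5^1.2821 = 5721 m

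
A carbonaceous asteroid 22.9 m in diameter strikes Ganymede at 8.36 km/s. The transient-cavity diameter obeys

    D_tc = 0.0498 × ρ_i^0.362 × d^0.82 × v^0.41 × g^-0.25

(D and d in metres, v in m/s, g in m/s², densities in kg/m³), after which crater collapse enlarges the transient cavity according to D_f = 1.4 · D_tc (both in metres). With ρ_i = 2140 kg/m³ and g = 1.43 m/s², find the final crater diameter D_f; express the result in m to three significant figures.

D_f ≈ 541 m

v = 8360 m/s.
ρ_i^0.362 = 2140^0.362 = 16.05
d^0.82 = 22.9^0.82 = 13.03
v^0.41 = 8360^0.41 = 40.56
g^-0.25 = 1.43^-0.25 = 0.9145
D_tc = 0.0498 × 16.05 × 13.03 × 40.56 × 0.9145 = 386.3 m
D_f = 1.4 × 386.3 = 540.8 m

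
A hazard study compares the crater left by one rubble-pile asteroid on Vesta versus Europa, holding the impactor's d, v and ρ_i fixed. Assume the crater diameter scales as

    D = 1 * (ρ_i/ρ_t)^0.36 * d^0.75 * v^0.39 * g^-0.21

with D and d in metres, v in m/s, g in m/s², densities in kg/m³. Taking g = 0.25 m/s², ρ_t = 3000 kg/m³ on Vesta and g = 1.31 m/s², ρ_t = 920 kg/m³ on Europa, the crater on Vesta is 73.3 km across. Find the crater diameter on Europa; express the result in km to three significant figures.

The impactor-only factors (d, v, ρ_i) cancel in the ratio, leaving D_Europa/D_Vesta = (g_Europa/g_Vesta)^-0.21 · (ρ_t,Vesta/ρ_t,Europa)^0.36.
(1.31/0.25)^-0.21 = 5.240^-0.21 = 0.7062
(3000/920)^0.36 = 3.261^0.36 = 1.530
Ratio = 0.7062 × 1.530 = 1.080
D_Europa = 1.080 × 73.3 km = 79.2 km

D ≈ 79.2 km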